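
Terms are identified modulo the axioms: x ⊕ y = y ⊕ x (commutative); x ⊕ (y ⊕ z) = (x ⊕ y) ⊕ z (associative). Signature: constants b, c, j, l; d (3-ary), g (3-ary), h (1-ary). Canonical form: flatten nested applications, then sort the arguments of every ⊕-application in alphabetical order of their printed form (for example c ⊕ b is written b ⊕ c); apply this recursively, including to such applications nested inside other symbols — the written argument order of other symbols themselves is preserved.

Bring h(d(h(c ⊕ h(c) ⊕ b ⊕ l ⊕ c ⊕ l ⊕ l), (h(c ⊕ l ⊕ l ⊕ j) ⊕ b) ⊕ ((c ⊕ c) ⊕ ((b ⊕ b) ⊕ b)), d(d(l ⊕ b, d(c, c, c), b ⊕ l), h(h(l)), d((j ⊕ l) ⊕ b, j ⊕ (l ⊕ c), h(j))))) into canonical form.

Focus inside:  (h(c ⊕ l ⊕ l ⊕ j) ⊕ b) ⊕ ((c ⊕ c) ⊕ ((b ⊕ b) ⊕ b))
Flatten:  h(c ⊕ l ⊕ l ⊕ j) ⊕ b ⊕ c ⊕ c ⊕ b ⊕ b ⊕ b
Simplify inside:  h(c ⊕ l ⊕ l ⊕ j)  →  h(c ⊕ j ⊕ l ⊕ l)
Sort arguments:  b ⊕ b ⊕ b ⊕ b ⊕ c ⊕ c ⊕ h(c ⊕ j ⊕ l ⊕ l)
Put back:  h(d(h(b ⊕ c ⊕ c ⊕ h(c) ⊕ l ⊕ l ⊕ l), b ⊕ b ⊕ b ⊕ b ⊕ c ⊕ c ⊕ h(c ⊕ j ⊕ l ⊕ l), d(d(b ⊕ l, d(c, c, c), b ⊕ l), h(h(l)), d(b ⊕ j ⊕ l, c ⊕ j ⊕ l, h(j)))))

Answer: h(d(h(b ⊕ c ⊕ c ⊕ h(c) ⊕ l ⊕ l ⊕ l), b ⊕ b ⊕ b ⊕ b ⊕ c ⊕ c ⊕ h(c ⊕ j ⊕ l ⊕ l), d(d(b ⊕ l, d(c, c, c), b ⊕ l), h(h(l)), d(b ⊕ j ⊕ l, c ⊕ j ⊕ l, h(j)))))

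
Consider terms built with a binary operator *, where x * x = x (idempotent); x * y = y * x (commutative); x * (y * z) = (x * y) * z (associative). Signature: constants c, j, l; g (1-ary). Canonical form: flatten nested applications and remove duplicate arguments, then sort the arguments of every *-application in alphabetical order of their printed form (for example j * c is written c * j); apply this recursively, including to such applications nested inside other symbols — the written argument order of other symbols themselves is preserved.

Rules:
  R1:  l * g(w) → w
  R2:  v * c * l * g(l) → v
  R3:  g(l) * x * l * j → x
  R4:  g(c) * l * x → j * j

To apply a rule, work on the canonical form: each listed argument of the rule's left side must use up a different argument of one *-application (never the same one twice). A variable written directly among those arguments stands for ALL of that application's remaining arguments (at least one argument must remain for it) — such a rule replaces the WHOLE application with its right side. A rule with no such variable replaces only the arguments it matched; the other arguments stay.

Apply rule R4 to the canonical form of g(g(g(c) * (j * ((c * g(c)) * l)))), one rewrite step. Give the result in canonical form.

Canonical form:  g(g(c * g(c) * j * l))
R4 matches:  uses g(c), l;  x := c * j
The variable takes the whole remainder — replace the entire application.
New term:  g(g(j))

Answer: g(g(j))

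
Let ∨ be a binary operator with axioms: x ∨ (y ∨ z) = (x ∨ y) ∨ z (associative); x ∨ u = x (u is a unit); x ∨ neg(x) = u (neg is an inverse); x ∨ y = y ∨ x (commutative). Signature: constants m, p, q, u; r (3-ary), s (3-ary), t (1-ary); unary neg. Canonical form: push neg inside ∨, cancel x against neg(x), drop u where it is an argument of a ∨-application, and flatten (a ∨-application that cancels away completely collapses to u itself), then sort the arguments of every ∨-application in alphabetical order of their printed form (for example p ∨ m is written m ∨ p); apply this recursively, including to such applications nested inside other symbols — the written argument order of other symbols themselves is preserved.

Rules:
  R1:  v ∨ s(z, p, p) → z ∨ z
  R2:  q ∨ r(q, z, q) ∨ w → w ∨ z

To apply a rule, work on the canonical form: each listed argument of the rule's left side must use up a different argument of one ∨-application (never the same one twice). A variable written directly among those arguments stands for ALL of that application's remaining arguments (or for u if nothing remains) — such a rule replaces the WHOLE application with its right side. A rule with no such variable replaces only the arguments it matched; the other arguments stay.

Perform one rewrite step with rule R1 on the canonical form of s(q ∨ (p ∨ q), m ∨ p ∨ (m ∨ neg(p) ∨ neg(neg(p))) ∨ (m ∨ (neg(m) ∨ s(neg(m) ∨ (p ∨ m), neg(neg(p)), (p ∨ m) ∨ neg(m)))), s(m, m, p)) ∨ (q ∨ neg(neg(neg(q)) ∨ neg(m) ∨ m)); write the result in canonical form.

Canonical form:  s(p ∨ q ∨ q, m ∨ m ∨ p ∨ s(p, p, p), s(m, m, p))
Match R1:  consume s(p, p, p);  v := m ∨ m ∨ p, z := p
The extension variable absorbs all remaining arguments, so the whole application is rewritten.
New term:  s(p ∨ q ∨ q, p ∨ p, s(m, m, p))

Answer: s(p ∨ q ∨ q, p ∨ p, s(m, m, p))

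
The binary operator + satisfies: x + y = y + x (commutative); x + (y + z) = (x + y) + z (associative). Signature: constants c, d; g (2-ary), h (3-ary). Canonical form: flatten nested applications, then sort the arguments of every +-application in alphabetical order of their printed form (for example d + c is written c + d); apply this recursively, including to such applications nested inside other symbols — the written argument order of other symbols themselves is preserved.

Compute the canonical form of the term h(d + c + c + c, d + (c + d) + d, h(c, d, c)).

Answer: h(c + c + c + d, c + d + d + d, h(c, d, c))

Derivation:
Work inside:  d + (c + d) + d
Un-nest:  d + c + d + d
Sort arguments:  c + d + d + d
Reassemble:  h(c + c + c + d, c + d + d + d, h(c, d, c))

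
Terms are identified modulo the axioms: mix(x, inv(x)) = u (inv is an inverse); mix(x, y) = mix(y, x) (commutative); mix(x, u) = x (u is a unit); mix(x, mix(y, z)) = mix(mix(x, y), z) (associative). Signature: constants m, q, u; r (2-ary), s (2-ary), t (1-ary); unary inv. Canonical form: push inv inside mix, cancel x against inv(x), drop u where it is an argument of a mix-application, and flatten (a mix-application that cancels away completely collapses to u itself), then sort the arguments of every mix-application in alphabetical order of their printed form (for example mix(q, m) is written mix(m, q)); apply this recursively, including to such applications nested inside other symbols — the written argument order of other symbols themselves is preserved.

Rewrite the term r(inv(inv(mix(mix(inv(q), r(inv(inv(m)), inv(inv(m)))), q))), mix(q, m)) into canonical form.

Focus inside:  mix(mix(inv(q), r(inv(inv(m)), inv(inv(m)))), q)
Push inv inside:  distribute inv over mix and collapse double inv
Cancel:  q cancels
Combine occurrences:  r(m, m)
Reassemble:  r(r(m, m), mix(m, q))

Answer: r(r(m, m), mix(m, q))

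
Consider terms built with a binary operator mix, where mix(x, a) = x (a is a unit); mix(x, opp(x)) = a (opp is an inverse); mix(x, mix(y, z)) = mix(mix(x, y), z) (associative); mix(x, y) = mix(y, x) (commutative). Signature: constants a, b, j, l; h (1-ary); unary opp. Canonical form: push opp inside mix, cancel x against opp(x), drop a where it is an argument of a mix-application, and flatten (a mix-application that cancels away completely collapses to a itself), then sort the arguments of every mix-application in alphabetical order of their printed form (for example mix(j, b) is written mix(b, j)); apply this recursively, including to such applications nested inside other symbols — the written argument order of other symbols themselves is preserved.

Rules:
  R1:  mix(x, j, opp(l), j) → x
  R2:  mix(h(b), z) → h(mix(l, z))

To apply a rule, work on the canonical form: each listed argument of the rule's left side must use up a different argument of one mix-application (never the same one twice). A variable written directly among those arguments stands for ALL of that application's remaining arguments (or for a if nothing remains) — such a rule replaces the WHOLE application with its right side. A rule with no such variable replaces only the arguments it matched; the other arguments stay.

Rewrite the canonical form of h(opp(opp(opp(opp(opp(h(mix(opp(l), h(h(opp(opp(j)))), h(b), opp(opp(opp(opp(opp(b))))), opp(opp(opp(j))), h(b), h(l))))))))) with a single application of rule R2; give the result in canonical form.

Canonical form:  h(opp(h(mix(h(b), h(b), h(h(j)), h(l), opp(b), opp(j), opp(l)))))
Match R2:  consume h(b);  z := mix(h(b), h(h(j)), h(l), opp(b), opp(j), opp(l))
Every leftover argument binds to the variable; the entire application is replaced.
New term:  h(opp(h(h(mix(h(b), h(h(j)), h(l), opp(b), opp(j))))))

Answer: h(opp(h(h(mix(h(b), h(h(j)), h(l), opp(b), opp(j))))))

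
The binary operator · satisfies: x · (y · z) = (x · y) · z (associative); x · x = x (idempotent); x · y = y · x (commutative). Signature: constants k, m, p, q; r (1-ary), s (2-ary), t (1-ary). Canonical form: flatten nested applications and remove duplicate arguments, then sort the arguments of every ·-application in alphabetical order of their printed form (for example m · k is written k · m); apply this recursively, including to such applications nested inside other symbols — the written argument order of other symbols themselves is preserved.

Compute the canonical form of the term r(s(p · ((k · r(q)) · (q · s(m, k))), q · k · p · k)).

Descend into:  p · ((k · r(q)) · (q · s(m, k)))
Un-nest:  p · k · r(q) · q · s(m, k)
Order the arguments:  k · p · q · r(q) · s(m, k)
Reassemble:  r(s(k · p · q · r(q) · s(m, k), k · p · q))

Answer: r(s(k · p · q · r(q) · s(m, k), k · p · q))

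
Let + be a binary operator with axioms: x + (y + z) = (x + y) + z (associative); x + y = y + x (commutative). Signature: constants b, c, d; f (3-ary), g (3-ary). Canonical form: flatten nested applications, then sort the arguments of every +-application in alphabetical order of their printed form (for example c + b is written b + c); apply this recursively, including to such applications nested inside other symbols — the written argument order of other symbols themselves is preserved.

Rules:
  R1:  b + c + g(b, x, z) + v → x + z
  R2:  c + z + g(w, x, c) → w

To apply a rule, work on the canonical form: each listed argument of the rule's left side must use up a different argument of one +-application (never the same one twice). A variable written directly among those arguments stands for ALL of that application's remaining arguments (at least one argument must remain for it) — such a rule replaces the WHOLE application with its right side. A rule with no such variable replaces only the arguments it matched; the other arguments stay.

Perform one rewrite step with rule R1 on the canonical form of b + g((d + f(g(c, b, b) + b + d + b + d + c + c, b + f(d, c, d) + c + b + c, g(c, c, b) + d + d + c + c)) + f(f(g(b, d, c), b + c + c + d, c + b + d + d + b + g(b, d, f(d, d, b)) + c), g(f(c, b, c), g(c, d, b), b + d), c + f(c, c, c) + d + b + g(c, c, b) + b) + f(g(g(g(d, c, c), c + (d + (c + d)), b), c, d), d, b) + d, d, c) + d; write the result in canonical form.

Canonical form:  b + d + g(d + d + f(b + b + c + c + d + d + g(c, b, b), b + b + c + c + f(d, c, d), c + c + d + d + g(c, c, b)) + f(f(g(b, d, c), b + c + c + d, b + b + c + c + d + d + g(b, d, f(d, d, b))), g(f(c, b, c), g(c, d, b), b + d), b + b + c + d + f(c, c, c) + g(c, c, b)) + f(g(g(g(d, c, c), c + c + d + d, b), c, d), d, b), d, c)
Match R1:  consume b, c, g(b, d, f(d, d, b));  v := b + c + d + d, x := d, z := f(d, d, b)
The extension variable absorbs all remaining arguments, so the whole application is rewritten.
Result:  b + d + g(d + d + f(b + b + c + c + d + d + g(c, b, b), b + b + c + c + f(d, c, d), c + c + d + d + g(c, c, b)) + f(f(g(b, d, c), b + c + c + d, d + f(d, d, b)), g(f(c, b, c), g(c, d, b), b + d), b + b + c + d + f(c, c, c) + g(c, c, b)) + f(g(g(g(d, c, c), c + c + d + d, b), c, d), d, b), d, c)

Answer: b + d + g(d + d + f(b + b + c + c + d + d + g(c, b, b), b + b + c + c + f(d, c, d), c + c + d + d + g(c, c, b)) + f(f(g(b, d, c), b + c + c + d, d + f(d, d, b)), g(f(c, b, c), g(c, d, b), b + d), b + b + c + d + f(c, c, c) + g(c, c, b)) + f(g(g(g(d, c, c), c + c + d + d, b), c, d), d, b), d, c)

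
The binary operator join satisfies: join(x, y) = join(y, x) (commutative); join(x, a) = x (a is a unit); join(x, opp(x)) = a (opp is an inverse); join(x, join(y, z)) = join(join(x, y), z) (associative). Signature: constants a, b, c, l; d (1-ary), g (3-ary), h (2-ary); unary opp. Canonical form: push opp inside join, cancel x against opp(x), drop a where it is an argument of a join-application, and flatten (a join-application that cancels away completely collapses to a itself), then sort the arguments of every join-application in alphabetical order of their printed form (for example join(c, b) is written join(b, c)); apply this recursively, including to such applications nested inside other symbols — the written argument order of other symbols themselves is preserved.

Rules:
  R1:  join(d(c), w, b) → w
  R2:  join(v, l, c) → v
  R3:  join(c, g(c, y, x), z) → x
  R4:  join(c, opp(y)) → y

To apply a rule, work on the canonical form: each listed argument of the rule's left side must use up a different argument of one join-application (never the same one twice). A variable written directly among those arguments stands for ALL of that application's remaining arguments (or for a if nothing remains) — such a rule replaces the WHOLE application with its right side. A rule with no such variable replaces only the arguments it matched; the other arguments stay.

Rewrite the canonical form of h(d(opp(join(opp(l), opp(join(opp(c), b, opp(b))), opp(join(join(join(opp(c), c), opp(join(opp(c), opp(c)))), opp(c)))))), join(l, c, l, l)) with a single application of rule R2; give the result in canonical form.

Answer: h(d(l), join(l, l))

Derivation:
Canonical form:  h(d(l), join(c, l, l, l))
R2 matches:  uses c, l;  v := join(l, l)
Every leftover argument binds to the variable; the entire application is replaced.
Giving:  h(d(l), join(l, l))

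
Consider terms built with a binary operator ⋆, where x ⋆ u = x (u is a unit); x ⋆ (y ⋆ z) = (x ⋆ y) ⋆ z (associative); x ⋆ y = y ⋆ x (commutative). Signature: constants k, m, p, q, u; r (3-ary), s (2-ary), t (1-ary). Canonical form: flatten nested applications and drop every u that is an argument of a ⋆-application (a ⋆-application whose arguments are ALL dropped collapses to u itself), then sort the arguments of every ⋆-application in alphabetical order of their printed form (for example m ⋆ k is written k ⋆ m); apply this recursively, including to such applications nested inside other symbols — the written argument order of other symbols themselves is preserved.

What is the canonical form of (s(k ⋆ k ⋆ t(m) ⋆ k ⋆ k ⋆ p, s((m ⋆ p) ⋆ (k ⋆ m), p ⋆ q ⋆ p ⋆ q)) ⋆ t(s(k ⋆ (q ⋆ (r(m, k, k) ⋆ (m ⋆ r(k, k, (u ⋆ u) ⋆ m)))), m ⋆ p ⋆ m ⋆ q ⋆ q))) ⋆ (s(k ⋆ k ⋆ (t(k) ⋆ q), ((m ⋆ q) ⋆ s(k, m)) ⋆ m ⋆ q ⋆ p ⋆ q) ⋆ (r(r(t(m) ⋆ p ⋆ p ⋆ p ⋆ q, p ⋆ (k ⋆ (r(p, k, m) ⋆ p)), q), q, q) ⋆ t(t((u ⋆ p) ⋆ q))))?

Answer: r(r(p ⋆ p ⋆ p ⋆ q ⋆ t(m), k ⋆ p ⋆ p ⋆ r(p, k, m), q), q, q) ⋆ s(k ⋆ k ⋆ k ⋆ k ⋆ p ⋆ t(m), s(k ⋆ m ⋆ m ⋆ p, p ⋆ p ⋆ q ⋆ q)) ⋆ s(k ⋆ k ⋆ q ⋆ t(k), m ⋆ m ⋆ p ⋆ q ⋆ q ⋆ q ⋆ s(k, m)) ⋆ t(s(k ⋆ m ⋆ q ⋆ r(k, k, m) ⋆ r(m, k, k), m ⋆ m ⋆ p ⋆ q ⋆ q)) ⋆ t(t(p ⋆ q))

Derivation:
Merge nested applications:  s(k ⋆ k ⋆ t(m) ⋆ k ⋆ k ⋆ p, s((m ⋆ p) ⋆ (k ⋆ m), p ⋆ q ⋆ p ⋆ q)) ⋆ t(s(k ⋆ (q ⋆ (r(m, k, k) ⋆ (m ⋆ r(k, k, (u ⋆ u) ⋆ m)))), m ⋆ p ⋆ m ⋆ q ⋆ q)) ⋆ s(k ⋆ k ⋆ (t(k) ⋆ q), ((m ⋆ q) ⋆ s(k, m)) ⋆ m ⋆ q ⋆ p ⋆ q) ⋆ r(r(t(m) ⋆ p ⋆ p ⋆ p ⋆ q, p ⋆ (k ⋆ (r(p, k, m) ⋆ p)), q), q, q) ⋆ t(t((u ⋆ p) ⋆ q))
Simplify inside:  s(k ⋆ k ⋆ t(m) ⋆ k ⋆ k ⋆ p, s((m ⋆ p) ⋆ (k ⋆ m), p ⋆ q ⋆ p ⋆ q))  →  s(k ⋆ k ⋆ k ⋆ k ⋆ p ⋆ t(m), s(k ⋆ m ⋆ m ⋆ p, p ⋆ p ⋆ q ⋆ q))
Canonicalize subterm:  t(s(k ⋆ (q ⋆ (r(m, k, k) ⋆ (m ⋆ r(k, k, (u ⋆ u) ⋆ m)))), m ⋆ p ⋆ m ⋆ q ⋆ q))  →  t(s(k ⋆ m ⋆ q ⋆ r(k, k, m) ⋆ r(m, k, k), m ⋆ m ⋆ p ⋆ q ⋆ q))
Inside:  s(k ⋆ k ⋆ (t(k) ⋆ q), ((m ⋆ q) ⋆ s(k, m)) ⋆ m ⋆ q ⋆ p ⋆ q)  →  s(k ⋆ k ⋆ q ⋆ t(k), m ⋆ m ⋆ p ⋆ q ⋆ q ⋆ q ⋆ s(k, m))
Order the arguments:  r(r(p ⋆ p ⋆ p ⋆ q ⋆ t(m), k ⋆ p ⋆ p ⋆ r(p, k, m), q), q, q) ⋆ s(k ⋆ k ⋆ k ⋆ k ⋆ p ⋆ t(m), s(k ⋆ m ⋆ m ⋆ p, p ⋆ p ⋆ q ⋆ q)) ⋆ s(k ⋆ k ⋆ q ⋆ t(k), m ⋆ m ⋆ p ⋆ q ⋆ q ⋆ q ⋆ s(k, m)) ⋆ t(s(k ⋆ m ⋆ q ⋆ r(k, k, m) ⋆ r(m, k, k), m ⋆ m ⋆ p ⋆ q ⋆ q)) ⋆ t(t(p ⋆ q))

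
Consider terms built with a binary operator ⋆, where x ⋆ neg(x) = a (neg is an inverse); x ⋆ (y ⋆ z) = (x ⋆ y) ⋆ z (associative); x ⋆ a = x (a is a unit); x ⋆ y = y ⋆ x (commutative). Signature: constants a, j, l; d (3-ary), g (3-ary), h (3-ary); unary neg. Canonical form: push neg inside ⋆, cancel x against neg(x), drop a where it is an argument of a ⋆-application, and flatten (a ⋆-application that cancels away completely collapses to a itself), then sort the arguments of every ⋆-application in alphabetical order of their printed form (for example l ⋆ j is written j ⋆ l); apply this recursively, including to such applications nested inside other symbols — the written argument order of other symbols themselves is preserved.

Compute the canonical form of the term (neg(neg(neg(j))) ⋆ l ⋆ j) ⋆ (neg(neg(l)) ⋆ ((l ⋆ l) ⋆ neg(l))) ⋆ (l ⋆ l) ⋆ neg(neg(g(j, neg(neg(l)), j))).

Answer: g(j, l, j) ⋆ l ⋆ l ⋆ l ⋆ l ⋆ l

Derivation:
Push neg inside:  distribute neg over ⋆ and collapse double neg
Inverses cancel:  j cancels
Collect:  l ⋆ l ⋆ l ⋆ l ⋆ l ⋆ g(j, l, j)
Order the arguments:  g(j, l, j) ⋆ l ⋆ l ⋆ l ⋆ l ⋆ l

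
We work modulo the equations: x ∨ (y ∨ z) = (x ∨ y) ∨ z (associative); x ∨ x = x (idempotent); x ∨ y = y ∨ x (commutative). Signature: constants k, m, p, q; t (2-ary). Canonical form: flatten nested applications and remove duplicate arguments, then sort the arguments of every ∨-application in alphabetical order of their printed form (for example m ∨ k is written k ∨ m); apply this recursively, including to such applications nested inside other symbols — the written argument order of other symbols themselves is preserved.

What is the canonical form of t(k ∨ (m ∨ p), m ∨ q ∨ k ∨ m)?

Work inside:  m ∨ q ∨ k ∨ m
Deduplicate:  drop duplicate m
Sort arguments:  k ∨ m ∨ q
Rebuild:  t(k ∨ m ∨ p, k ∨ m ∨ q)

Answer: t(k ∨ m ∨ p, k ∨ m ∨ q)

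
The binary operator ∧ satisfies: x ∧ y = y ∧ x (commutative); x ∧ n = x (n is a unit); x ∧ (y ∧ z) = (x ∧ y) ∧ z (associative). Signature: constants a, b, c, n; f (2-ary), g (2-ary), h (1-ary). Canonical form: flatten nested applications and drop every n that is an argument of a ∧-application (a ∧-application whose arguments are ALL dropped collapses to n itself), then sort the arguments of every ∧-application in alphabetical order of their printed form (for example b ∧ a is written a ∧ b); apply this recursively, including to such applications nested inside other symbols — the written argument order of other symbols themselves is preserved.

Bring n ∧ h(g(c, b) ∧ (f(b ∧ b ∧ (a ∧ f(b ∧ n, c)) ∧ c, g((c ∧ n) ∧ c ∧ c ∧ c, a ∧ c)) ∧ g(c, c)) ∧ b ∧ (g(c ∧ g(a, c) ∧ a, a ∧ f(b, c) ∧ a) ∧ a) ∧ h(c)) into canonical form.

Answer: h(a ∧ b ∧ f(a ∧ b ∧ b ∧ c ∧ f(b, c), g(c ∧ c ∧ c ∧ c, a ∧ c)) ∧ g(a ∧ c ∧ g(a, c), a ∧ a ∧ f(b, c)) ∧ g(c, b) ∧ g(c, c) ∧ h(c))

Derivation:
Simplify inside:  h(g(c, b) ∧ (f(b ∧ b ∧ (a ∧ f(b ∧ n, c)) ∧ c, g((c ∧ n) ∧ c ∧ c ∧ c, a ∧ c)) ∧ g(c, c)) ∧ b ∧ (g(c ∧ g(a, c) ∧ a, a ∧ f(b, c) ∧ a) ∧ a) ∧ h(c))  →  h(a ∧ b ∧ f(a ∧ b ∧ b ∧ c ∧ f(b, c), g(c ∧ c ∧ c ∧ c, a ∧ c)) ∧ g(a ∧ c ∧ g(a, c), a ∧ a ∧ f(b, c)) ∧ g(c, b) ∧ g(c, c) ∧ h(c))
Drop the unit:  drop n
Sort:  h(a ∧ b ∧ f(a ∧ b ∧ b ∧ c ∧ f(b, c), g(c ∧ c ∧ c ∧ c, a ∧ c)) ∧ g(a ∧ c ∧ g(a, c), a ∧ a ∧ f(b, c)) ∧ g(c, b) ∧ g(c, c) ∧ h(c))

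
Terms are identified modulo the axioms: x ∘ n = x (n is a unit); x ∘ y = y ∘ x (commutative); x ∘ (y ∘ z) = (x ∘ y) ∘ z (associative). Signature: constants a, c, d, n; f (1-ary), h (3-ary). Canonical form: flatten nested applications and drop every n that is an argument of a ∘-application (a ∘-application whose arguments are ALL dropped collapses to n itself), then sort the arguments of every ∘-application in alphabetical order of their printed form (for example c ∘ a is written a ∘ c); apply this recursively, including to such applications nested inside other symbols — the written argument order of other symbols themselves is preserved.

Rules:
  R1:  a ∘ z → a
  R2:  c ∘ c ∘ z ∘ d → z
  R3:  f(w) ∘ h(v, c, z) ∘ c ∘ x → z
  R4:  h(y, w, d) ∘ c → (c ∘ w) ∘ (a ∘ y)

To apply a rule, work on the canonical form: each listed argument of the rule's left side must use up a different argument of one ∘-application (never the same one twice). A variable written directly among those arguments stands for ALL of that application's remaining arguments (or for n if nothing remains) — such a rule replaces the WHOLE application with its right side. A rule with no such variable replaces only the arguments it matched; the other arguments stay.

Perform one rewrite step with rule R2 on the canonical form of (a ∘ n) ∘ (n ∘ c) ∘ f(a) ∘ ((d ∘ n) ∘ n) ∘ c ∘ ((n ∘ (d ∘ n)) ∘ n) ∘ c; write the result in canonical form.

Canonical form:  a ∘ c ∘ c ∘ c ∘ d ∘ d ∘ f(a)
Match R2:  consume c, c, d;  z := a ∘ c ∘ d ∘ f(a)
The extension variable absorbs all remaining arguments, so the whole application is rewritten.
New term:  a ∘ c ∘ d ∘ f(a)

Answer: a ∘ c ∘ d ∘ f(a)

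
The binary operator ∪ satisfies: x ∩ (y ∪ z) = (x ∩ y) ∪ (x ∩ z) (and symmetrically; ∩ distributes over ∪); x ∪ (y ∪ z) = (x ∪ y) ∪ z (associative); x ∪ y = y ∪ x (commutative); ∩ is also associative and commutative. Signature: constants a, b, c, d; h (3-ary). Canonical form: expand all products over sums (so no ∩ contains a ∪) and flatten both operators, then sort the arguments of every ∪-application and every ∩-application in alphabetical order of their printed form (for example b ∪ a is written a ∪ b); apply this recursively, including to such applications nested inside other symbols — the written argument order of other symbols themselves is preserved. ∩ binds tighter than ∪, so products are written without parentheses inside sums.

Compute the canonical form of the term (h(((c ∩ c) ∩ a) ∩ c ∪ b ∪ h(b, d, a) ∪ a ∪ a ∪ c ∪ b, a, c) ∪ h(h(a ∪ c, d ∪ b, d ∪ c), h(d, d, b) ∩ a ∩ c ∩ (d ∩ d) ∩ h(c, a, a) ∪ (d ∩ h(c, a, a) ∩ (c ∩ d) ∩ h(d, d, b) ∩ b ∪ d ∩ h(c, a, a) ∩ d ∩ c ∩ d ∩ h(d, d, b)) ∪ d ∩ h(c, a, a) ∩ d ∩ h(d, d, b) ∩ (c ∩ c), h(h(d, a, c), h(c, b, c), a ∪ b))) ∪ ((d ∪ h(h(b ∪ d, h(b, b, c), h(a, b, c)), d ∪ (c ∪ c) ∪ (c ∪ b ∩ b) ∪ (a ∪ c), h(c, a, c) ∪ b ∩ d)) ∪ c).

Un-nest:  h(a ∪ a ∪ a ∩ c ∩ c ∩ c ∪ b ∪ b ∪ c ∪ h(b, d, a), a, c) ∪ h(h(a ∪ c, b ∪ d, c ∪ d), a ∩ c ∩ d ∩ d ∩ h(c, a, a) ∩ h(d, d, b) ∪ b ∩ c ∩ d ∩ d ∩ h(c, a, a) ∩ h(d, d, b) ∪ c ∩ c ∩ d ∩ d ∩ h(c, a, a) ∩ h(d, d, b) ∪ c ∩ d ∩ d ∩ d ∩ h(c, a, a) ∩ h(d, d, b), h(h(d, a, c), h(c, b, c), a ∪ b)) ∪ d ∪ h(h(b ∪ d, h(b, b, c), h(a, b, c)), a ∪ b ∩ b ∪ c ∪ c ∪ c ∪ c ∪ d, b ∩ d ∪ h(c, a, c)) ∪ c
Sort:  c ∪ d ∪ h(a ∪ a ∪ a ∩ c ∩ c ∩ c ∪ b ∪ b ∪ c ∪ h(b, d, a), a, c) ∪ h(h(a ∪ c, b ∪ d, c ∪ d), a ∩ c ∩ d ∩ d ∩ h(c, a, a) ∩ h(d, d, b) ∪ b ∩ c ∩ d ∩ d ∩ h(c, a, a) ∩ h(d, d, b) ∪ c ∩ c ∩ d ∩ d ∩ h(c, a, a) ∩ h(d, d, b) ∪ c ∩ d ∩ d ∩ d ∩ h(c, a, a) ∩ h(d, d, b), h(h(d, a, c), h(c, b, c), a ∪ b)) ∪ h(h(b ∪ d, h(b, b, c), h(a, b, c)), a ∪ b ∩ b ∪ c ∪ c ∪ c ∪ c ∪ d, b ∩ d ∪ h(c, a, c))

Answer: c ∪ d ∪ h(a ∪ a ∪ a ∩ c ∩ c ∩ c ∪ b ∪ b ∪ c ∪ h(b, d, a), a, c) ∪ h(h(a ∪ c, b ∪ d, c ∪ d), a ∩ c ∩ d ∩ d ∩ h(c, a, a) ∩ h(d, d, b) ∪ b ∩ c ∩ d ∩ d ∩ h(c, a, a) ∩ h(d, d, b) ∪ c ∩ c ∩ d ∩ d ∩ h(c, a, a) ∩ h(d, d, b) ∪ c ∩ d ∩ d ∩ d ∩ h(c, a, a) ∩ h(d, d, b), h(h(d, a, c), h(c, b, c), a ∪ b)) ∪ h(h(b ∪ d, h(b, b, c), h(a, b, c)), a ∪ b ∩ b ∪ c ∪ c ∪ c ∪ c ∪ d, b ∩ d ∪ h(c, a, c))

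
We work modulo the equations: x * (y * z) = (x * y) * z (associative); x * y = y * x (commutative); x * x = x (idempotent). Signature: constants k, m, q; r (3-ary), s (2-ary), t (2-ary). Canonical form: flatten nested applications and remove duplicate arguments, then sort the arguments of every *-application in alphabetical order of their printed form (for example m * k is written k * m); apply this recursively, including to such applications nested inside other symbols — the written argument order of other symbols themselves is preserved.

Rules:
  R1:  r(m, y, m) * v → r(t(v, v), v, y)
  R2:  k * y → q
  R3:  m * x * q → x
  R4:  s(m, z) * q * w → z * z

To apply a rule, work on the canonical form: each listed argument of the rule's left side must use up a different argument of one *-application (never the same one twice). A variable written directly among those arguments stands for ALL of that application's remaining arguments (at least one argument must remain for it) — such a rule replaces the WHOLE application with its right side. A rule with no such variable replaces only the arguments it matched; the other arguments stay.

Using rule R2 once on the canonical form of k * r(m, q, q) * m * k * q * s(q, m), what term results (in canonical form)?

Canonical form:  k * m * q * r(m, q, q) * s(q, m)
Apply R2:  consuming k;  y := m * q * r(m, q, q) * s(q, m)
Every leftover argument binds to the variable; the entire application is replaced.
New term:  q

Answer: q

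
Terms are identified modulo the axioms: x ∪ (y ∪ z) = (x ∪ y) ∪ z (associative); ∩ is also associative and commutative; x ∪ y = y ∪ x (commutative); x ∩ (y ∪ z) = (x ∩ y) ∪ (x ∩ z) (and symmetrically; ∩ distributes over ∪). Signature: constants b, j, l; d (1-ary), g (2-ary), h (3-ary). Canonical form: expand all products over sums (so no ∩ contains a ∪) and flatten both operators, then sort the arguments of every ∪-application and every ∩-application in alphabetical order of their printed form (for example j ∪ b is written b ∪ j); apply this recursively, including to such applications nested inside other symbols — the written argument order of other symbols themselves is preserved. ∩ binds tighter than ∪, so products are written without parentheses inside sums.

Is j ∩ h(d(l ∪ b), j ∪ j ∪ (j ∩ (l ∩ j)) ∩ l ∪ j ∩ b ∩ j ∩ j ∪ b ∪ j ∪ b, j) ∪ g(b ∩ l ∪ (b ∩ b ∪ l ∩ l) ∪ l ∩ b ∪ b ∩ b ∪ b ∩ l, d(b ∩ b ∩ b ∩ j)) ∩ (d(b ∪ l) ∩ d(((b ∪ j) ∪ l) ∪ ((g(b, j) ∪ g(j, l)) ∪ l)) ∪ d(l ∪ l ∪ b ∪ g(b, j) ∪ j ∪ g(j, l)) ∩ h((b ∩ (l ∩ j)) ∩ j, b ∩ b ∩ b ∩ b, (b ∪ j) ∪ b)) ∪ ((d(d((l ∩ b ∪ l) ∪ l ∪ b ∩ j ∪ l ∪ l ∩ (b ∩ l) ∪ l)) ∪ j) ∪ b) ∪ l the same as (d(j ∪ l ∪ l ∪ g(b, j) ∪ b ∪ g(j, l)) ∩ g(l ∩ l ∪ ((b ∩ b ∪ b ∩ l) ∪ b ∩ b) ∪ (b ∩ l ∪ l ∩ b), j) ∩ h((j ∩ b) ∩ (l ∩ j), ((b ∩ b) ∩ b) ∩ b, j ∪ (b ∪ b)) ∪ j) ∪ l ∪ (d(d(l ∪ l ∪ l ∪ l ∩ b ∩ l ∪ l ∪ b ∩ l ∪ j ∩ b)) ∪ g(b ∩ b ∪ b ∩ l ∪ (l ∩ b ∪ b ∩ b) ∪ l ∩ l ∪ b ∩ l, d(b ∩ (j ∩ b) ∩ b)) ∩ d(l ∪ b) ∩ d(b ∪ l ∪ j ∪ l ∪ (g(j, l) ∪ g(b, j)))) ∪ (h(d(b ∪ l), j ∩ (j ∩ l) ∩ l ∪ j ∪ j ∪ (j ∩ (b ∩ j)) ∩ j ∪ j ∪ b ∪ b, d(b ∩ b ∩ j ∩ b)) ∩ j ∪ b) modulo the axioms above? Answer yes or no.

Answer: no — b ∪ d(b ∪ g(b, j) ∪ g(j, l) ∪ j ∪ l ∪ l) ∩ d(b ∪ l) ∩ g(b ∩ b ∪ b ∩ b ∪ b ∩ l ∪ b ∩ l ∪ b ∩ l ∪ l ∩ l, d(b ∩ b ∩ b ∩ j)) ∪ d(b ∪ g(b, j) ∪ g(j, l) ∪ j ∪ l ∪ l) ∩ g(b ∩ b ∪ b ∩ b ∪ b ∩ l ∪ b ∩ l ∪ b ∩ l ∪ l ∩ l, d(b ∩ b ∩ b ∩ j)) ∩ h(b ∩ j ∩ j ∩ l, b ∩ b ∩ b ∩ b, b ∪ b ∪ j) ∪ d(d(b ∩ j ∪ b ∩ l ∪ b ∩ l ∩ l ∪ l ∪ l ∪ l ∪ l)) ∪ h(d(b ∪ l), b ∪ b ∪ b ∩ j ∩ j ∩ j ∪ j ∪ j ∪ j ∪ j ∩ j ∩ l ∩ l, j) ∩ j ∪ j ∪ l vs b ∪ d(b ∪ g(b, j) ∪ g(j, l) ∪ j ∪ l ∪ l) ∩ d(b ∪ l) ∩ g(b ∩ b ∪ b ∩ b ∪ b ∩ l ∪ b ∩ l ∪ b ∩ l ∪ l ∩ l, d(b ∩ b ∩ b ∩ j)) ∪ d(b ∪ g(b, j) ∪ g(j, l) ∪ j ∪ l ∪ l) ∩ g(b ∩ b ∪ b ∩ b ∪ b ∩ l ∪ b ∩ l ∪ b ∩ l ∪ l ∩ l, j) ∩ h(b ∩ j ∩ j ∩ l, b ∩ b ∩ b ∩ b, b ∪ b ∪ j) ∪ d(d(b ∩ j ∪ b ∩ l ∪ b ∩ l ∩ l ∪ l ∪ l ∪ l ∪ l)) ∪ h(d(b ∪ l), b ∪ b ∪ b ∩ j ∩ j ∩ j ∪ j ∪ j ∪ j ∪ j ∩ j ∩ l ∩ l, d(b ∩ b ∩ b ∩ j)) ∩ j ∪ j ∪ l

Derivation:
Left:  j ∩ h(d(l ∪ b), j ∪ j ∪ (j ∩ (l ∩ j)) ∩ l ∪ j ∩ b ∩ j ∩ j ∪ b ∪ j ∪ b, j) ∪ g(b ∩ l ∪ (b ∩ b ∪ l ∩ l) ∪ l ∩ b ∪ b ∩ b ∪ b ∩ l, d(b ∩ b ∩ b ∩ j)) ∩ (d(b ∪ l) ∩ d(((b ∪ j) ∪ l) ∪ ((g(b, j) ∪ g(j, l)) ∪ l)) ∪ d(l ∪ l ∪ b ∪ g(b, j) ∪ j ∪ g(j, l)) ∩ h((b ∩ (l ∩ j)) ∩ j, b ∩ b ∩ b ∩ b, (b ∪ j) ∪ b)) ∪ ((d(d((l ∩ b ∪ l) ∪ l ∪ b ∩ j ∪ l ∪ l ∩ (b ∩ l) ∪ l)) ∪ j) ∪ b) ∪ l
  Distribute:  h(d(b ∪ l), b ∪ b ∪ b ∩ j ∩ j ∩ j ∪ j ∪ j ∪ j ∪ j ∩ j ∩ l ∩ l, j) ∩ j ∪ d(b ∪ g(b, j) ∪ g(j, l) ∪ j ∪ l ∪ l) ∩ d(b ∪ l) ∩ g(b ∩ b ∪ b ∩ b ∪ b ∩ l ∪ b ∩ l ∪ b ∩ l ∪ l ∩ l, d(b ∩ b ∩ b ∩ j)) ∪ d(b ∪ g(b, j) ∪ g(j, l) ∪ j ∪ l ∪ l) ∩ g(b ∩ b ∪ b ∩ b ∪ b ∩ l ∪ b ∩ l ∪ b ∩ l ∪ l ∩ l, d(b ∩ b ∩ b ∩ j)) ∩ h(b ∩ j ∩ j ∩ l, b ∩ b ∩ b ∩ b, b ∪ b ∪ j) ∪ d(d(b ∩ j ∪ b ∩ l ∪ b ∩ l ∩ l ∪ l ∪ l ∪ l ∪ l)) ∪ j ∪ b ∪ l
  Sort arguments:  b ∪ d(b ∪ g(b, j) ∪ g(j, l) ∪ j ∪ l ∪ l) ∩ d(b ∪ l) ∩ g(b ∩ b ∪ b ∩ b ∪ b ∩ l ∪ b ∩ l ∪ b ∩ l ∪ l ∩ l, d(b ∩ b ∩ b ∩ j)) ∪ d(b ∪ g(b, j) ∪ g(j, l) ∪ j ∪ l ∪ l) ∩ g(b ∩ b ∪ b ∩ b ∪ b ∩ l ∪ b ∩ l ∪ b ∩ l ∪ l ∩ l, d(b ∩ b ∩ b ∩ j)) ∩ h(b ∩ j ∩ j ∩ l, b ∩ b ∩ b ∩ b, b ∪ b ∪ j) ∪ d(d(b ∩ j ∪ b ∩ l ∪ b ∩ l ∩ l ∪ l ∪ l ∪ l ∪ l)) ∪ h(d(b ∪ l), b ∪ b ∪ b ∩ j ∩ j ∩ j ∪ j ∪ j ∪ j ∪ j ∩ j ∩ l ∩ l, j) ∩ j ∪ j ∪ l
Right:  (d(j ∪ l ∪ l ∪ g(b, j) ∪ b ∪ g(j, l)) ∩ g(l ∩ l ∪ ((b ∩ b ∪ b ∩ l) ∪ b ∩ b) ∪ (b ∩ l ∪ l ∩ b), j) ∩ h((j ∩ b) ∩ (l ∩ j), ((b ∩ b) ∩ b) ∩ b, j ∪ (b ∪ b)) ∪ j) ∪ l ∪ (d(d(l ∪ l ∪ l ∪ l ∩ b ∩ l ∪ l ∪ b ∩ l ∪ j ∩ b)) ∪ g(b ∩ b ∪ b ∩ l ∪ (l ∩ b ∪ b ∩ b) ∪ l ∩ l ∪ b ∩ l, d(b ∩ (j ∩ b) ∩ b)) ∩ d(l ∪ b) ∩ d(b ∪ l ∪ j ∪ l ∪ (g(j, l) ∪ g(b, j)))) ∪ (h(d(b ∪ l), j ∩ (j ∩ l) ∩ l ∪ j ∪ j ∪ (j ∩ (b ∩ j)) ∩ j ∪ j ∪ b ∪ b, d(b ∩ b ∩ j ∩ b)) ∩ j ∪ b)
  Merge nested applications:  d(b ∪ g(b, j) ∪ g(j, l) ∪ j ∪ l ∪ l) ∩ g(b ∩ b ∪ b ∩ b ∪ b ∩ l ∪ b ∩ l ∪ b ∩ l ∪ l ∩ l, j) ∩ h(b ∩ j ∩ j ∩ l, b ∩ b ∩ b ∩ b, b ∪ b ∪ j) ∪ j ∪ l ∪ d(d(b ∩ j ∪ b ∩ l ∪ b ∩ l ∩ l ∪ l ∪ l ∪ l ∪ l)) ∪ d(b ∪ g(b, j) ∪ g(j, l) ∪ j ∪ l ∪ l) ∩ d(b ∪ l) ∩ g(b ∩ b ∪ b ∩ b ∪ b ∩ l ∪ b ∩ l ∪ b ∩ l ∪ l ∩ l, d(b ∩ b ∩ b ∩ j)) ∪ h(d(b ∪ l), b ∪ b ∪ b ∩ j ∩ j ∩ j ∪ j ∪ j ∪ j ∪ j ∩ j ∩ l ∩ l, d(b ∩ b ∩ b ∩ j)) ∩ j ∪ b
  Sort:  b ∪ d(b ∪ g(b, j) ∪ g(j, l) ∪ j ∪ l ∪ l) ∩ d(b ∪ l) ∩ g(b ∩ b ∪ b ∩ b ∪ b ∩ l ∪ b ∩ l ∪ b ∩ l ∪ l ∩ l, d(b ∩ b ∩ b ∩ j)) ∪ d(b ∪ g(b, j) ∪ g(j, l) ∪ j ∪ l ∪ l) ∩ g(b ∩ b ∪ b ∩ b ∪ b ∩ l ∪ b ∩ l ∪ b ∩ l ∪ l ∩ l, j) ∩ h(b ∩ j ∩ j ∩ l, b ∩ b ∩ b ∩ b, b ∪ b ∪ j) ∪ d(d(b ∩ j ∪ b ∩ l ∪ b ∩ l ∩ l ∪ l ∪ l ∪ l ∪ l)) ∪ h(d(b ∪ l), b ∪ b ∪ b ∩ j ∩ j ∩ j ∪ j ∪ j ∪ j ∪ j ∩ j ∩ l ∩ l, d(b ∩ b ∩ b ∩ j)) ∩ j ∪ j ∪ l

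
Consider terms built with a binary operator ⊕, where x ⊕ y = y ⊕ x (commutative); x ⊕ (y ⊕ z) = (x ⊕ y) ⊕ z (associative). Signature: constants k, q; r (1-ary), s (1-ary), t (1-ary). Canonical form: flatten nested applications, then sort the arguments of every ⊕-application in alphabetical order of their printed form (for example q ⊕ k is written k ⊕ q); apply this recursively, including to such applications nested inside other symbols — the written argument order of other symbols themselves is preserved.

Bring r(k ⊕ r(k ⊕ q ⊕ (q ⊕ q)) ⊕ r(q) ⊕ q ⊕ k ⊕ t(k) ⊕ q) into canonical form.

Focus inside:  k ⊕ r(k ⊕ q ⊕ (q ⊕ q)) ⊕ r(q) ⊕ q ⊕ k ⊕ t(k) ⊕ q
Simplify inside:  r(k ⊕ q ⊕ (q ⊕ q))  →  r(k ⊕ q ⊕ q ⊕ q)
Order the arguments:  k ⊕ k ⊕ q ⊕ q ⊕ r(k ⊕ q ⊕ q ⊕ q) ⊕ r(q) ⊕ t(k)
Reassemble:  r(k ⊕ k ⊕ q ⊕ q ⊕ r(k ⊕ q ⊕ q ⊕ q) ⊕ r(q) ⊕ t(k))

Answer: r(k ⊕ k ⊕ q ⊕ q ⊕ r(k ⊕ q ⊕ q ⊕ q) ⊕ r(q) ⊕ t(k))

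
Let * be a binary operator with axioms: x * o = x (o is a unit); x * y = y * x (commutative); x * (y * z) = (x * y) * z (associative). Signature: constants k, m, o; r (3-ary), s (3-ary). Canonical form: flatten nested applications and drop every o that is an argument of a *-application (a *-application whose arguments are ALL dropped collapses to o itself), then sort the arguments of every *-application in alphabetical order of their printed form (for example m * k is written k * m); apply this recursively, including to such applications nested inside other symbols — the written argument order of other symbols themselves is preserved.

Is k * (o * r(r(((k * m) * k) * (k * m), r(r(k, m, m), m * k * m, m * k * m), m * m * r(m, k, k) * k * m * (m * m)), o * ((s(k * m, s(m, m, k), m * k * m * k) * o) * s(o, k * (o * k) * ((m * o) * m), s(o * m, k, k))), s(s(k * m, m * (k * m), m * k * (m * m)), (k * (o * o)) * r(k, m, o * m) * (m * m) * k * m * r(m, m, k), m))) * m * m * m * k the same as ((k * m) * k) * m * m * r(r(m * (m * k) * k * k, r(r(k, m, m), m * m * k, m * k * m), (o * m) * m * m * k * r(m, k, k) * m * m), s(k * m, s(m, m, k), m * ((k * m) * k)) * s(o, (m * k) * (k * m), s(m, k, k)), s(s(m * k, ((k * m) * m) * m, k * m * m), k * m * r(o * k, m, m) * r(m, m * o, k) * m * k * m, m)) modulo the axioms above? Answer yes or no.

Left:  k * (o * r(r(((k * m) * k) * (k * m), r(r(k, m, m), m * k * m, m * k * m), m * m * r(m, k, k) * k * m * (m * m)), o * ((s(k * m, s(m, m, k), m * k * m * k) * o) * s(o, k * (o * k) * ((m * o) * m), s(o * m, k, k))), s(s(k * m, m * (k * m), m * k * (m * m)), (k * (o * o)) * r(k, m, o * m) * (m * m) * k * m * r(m, m, k), m))) * m * m * m * k
  Merge nested applications:  k * o * r(r(((k * m) * k) * (k * m), r(r(k, m, m), m * k * m, m * k * m), m * m * r(m, k, k) * k * m * (m * m)), o * ((s(k * m, s(m, m, k), m * k * m * k) * o) * s(o, k * (o * k) * ((m * o) * m), s(o * m, k, k))), s(s(k * m, m * (k * m), m * k * (m * m)), (k * (o * o)) * r(k, m, o * m) * (m * m) * k * m * r(m, m, k), m)) * m * m * m * k
  Simplify inside:  r(r(((k * m) * k) * (k * m), r(r(k, m, m), m * k * m, m * k * m), m * m * r(m, k, k) * k * m * (m * m)), o * ((s(k * m, s(m, m, k), m * k * m * k) * o) * s(o, k * (o * k) * ((m * o) * m), s(o * m, k, k))), s(s(k * m, m * (k * m), m * k * (m * m)), (k * (o * o)) * r(k, m, o * m) * (m * m) * k * m * r(m, m, k), m))  →  r(r(k * k * k * m * m, r(r(k, m, m), k * m * m, k * m * m), k * m * m * m * m * m * r(m, k, k)), s(k * m, s(m, m, k), k * k * m * m) * s(o, k * k * m * m, s(m, k, k)), s(s(k * m, k * m * m, k * m * m * m), k * k * m * m * m * r(k, m, m) * r(m, m, k), m))
  Drop the unit:  drop o
  Sort:  k * k * m * m * m * r(r(k * k * k * m * m, r(r(k, m, m), k * m * m, k * m * m), k * m * m * m * m * m * r(m, k, k)), s(k * m, s(m, m, k), k * k * m * m) * s(o, k * k * m * m, s(m, k, k)), s(s(k * m, k * m * m, k * m * m * m), k * k * m * m * m * r(k, m, m) * r(m, m, k), m))
Right:  ((k * m) * k) * m * m * r(r(m * (m * k) * k * k, r(r(k, m, m), m * m * k, m * k * m), (o * m) * m * m * k * r(m, k, k) * m * m), s(k * m, s(m, m, k), m * ((k * m) * k)) * s(o, (m * k) * (k * m), s(m, k, k)), s(s(m * k, ((k * m) * m) * m, k * m * m), k * m * r(o * k, m, m) * r(m, m * o, k) * m * k * m, m))
  Flatten:  k * m * k * m * m * r(r(m * (m * k) * k * k, r(r(k, m, m), m * m * k, m * k * m), (o * m) * m * m * k * r(m, k, k) * m * m), s(k * m, s(m, m, k), m * ((k * m) * k)) * s(o, (m * k) * (k * m), s(m, k, k)), s(s(m * k, ((k * m) * m) * m, k * m * m), k * m * r(o * k, m, m) * r(m, m * o, k) * m * k * m, m))
  Simplify inside:  r(r(m * (m * k) * k * k, r(r(k, m, m), m * m * k, m * k * m), (o * m) * m * m * k * r(m, k, k) * m * m), s(k * m, s(m, m, k), m * ((k * m) * k)) * s(o, (m * k) * (k * m), s(m, k, k)), s(s(m * k, ((k * m) * m) * m, k * m * m), k * m * r(o * k, m, m) * r(m, m * o, k) * m * k * m, m))  →  r(r(k * k * k * m * m, r(r(k, m, m), k * m * m, k * m * m), k * m * m * m * m * m * r(m, k, k)), s(k * m, s(m, m, k), k * k * m * m) * s(o, k * k * m * m, s(m, k, k)), s(s(k * m, k * m * m * m, k * m * m), k * k * m * m * m * r(k, m, m) * r(m, m, k), m))
  Order the arguments:  k * k * m * m * m * r(r(k * k * k * m * m, r(r(k, m, m), k * m * m, k * m * m), k * m * m * m * m * m * r(m, k, k)), s(k * m, s(m, m, k), k * k * m * m) * s(o, k * k * m * m, s(m, k, k)), s(s(k * m, k * m * m * m, k * m * m), k * k * m * m * m * r(k, m, m) * r(m, m, k), m))

Answer: no — k * k * m * m * m * r(r(k * k * k * m * m, r(r(k, m, m), k * m * m, k * m * m), k * m * m * m * m * m * r(m, k, k)), s(k * m, s(m, m, k), k * k * m * m) * s(o, k * k * m * m, s(m, k, k)), s(s(k * m, k * m * m, k * m * m * m), k * k * m * m * m * r(k, m, m) * r(m, m, k), m)) vs k * k * m * m * m * r(r(k * k * k * m * m, r(r(k, m, m), k * m * m, k * m * m), k * m * m * m * m * m * r(m, k, k)), s(k * m, s(m, m, k), k * k * m * m) * s(o, k * k * m * m, s(m, k, k)), s(s(k * m, k * m * m * m, k * m * m), k * k * m * m * m * r(k, m, m) * r(m, m, k), m))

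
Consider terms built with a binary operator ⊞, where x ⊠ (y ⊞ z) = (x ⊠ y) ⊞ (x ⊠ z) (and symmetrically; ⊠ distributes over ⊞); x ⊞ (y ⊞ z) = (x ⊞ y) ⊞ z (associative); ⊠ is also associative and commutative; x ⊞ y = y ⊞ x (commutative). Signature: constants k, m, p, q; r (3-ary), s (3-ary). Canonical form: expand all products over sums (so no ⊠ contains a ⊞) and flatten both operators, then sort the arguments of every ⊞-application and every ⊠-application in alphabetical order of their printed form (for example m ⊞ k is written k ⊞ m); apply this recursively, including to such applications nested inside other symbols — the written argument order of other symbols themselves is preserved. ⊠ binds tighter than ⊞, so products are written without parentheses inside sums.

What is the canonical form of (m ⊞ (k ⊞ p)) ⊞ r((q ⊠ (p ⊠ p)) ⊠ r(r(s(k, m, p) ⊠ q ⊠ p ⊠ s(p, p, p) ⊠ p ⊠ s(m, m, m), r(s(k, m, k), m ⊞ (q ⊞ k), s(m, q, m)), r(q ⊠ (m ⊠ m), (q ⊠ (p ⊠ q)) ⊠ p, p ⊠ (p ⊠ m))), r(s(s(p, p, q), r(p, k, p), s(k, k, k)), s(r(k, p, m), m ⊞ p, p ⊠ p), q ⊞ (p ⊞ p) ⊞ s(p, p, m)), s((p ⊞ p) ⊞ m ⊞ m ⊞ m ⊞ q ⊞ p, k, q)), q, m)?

Answer: k ⊞ m ⊞ p ⊞ r(p ⊠ p ⊠ q ⊠ r(r(p ⊠ p ⊠ q ⊠ s(k, m, p) ⊠ s(m, m, m) ⊠ s(p, p, p), r(s(k, m, k), k ⊞ m ⊞ q, s(m, q, m)), r(m ⊠ m ⊠ q, p ⊠ p ⊠ q ⊠ q, m ⊠ p ⊠ p)), r(s(s(p, p, q), r(p, k, p), s(k, k, k)), s(r(k, p, m), m ⊞ p, p ⊠ p), p ⊞ p ⊞ q ⊞ s(p, p, m)), s(m ⊞ m ⊞ m ⊞ p ⊞ p ⊞ p ⊞ q, k, q)), q, m)

Derivation:
Flatten:  m ⊞ k ⊞ p ⊞ r(p ⊠ p ⊠ q ⊠ r(r(p ⊠ p ⊠ q ⊠ s(k, m, p) ⊠ s(m, m, m) ⊠ s(p, p, p), r(s(k, m, k), k ⊞ m ⊞ q, s(m, q, m)), r(m ⊠ m ⊠ q, p ⊠ p ⊠ q ⊠ q, m ⊠ p ⊠ p)), r(s(s(p, p, q), r(p, k, p), s(k, k, k)), s(r(k, p, m), m ⊞ p, p ⊠ p), p ⊞ p ⊞ q ⊞ s(p, p, m)), s(m ⊞ m ⊞ m ⊞ p ⊞ p ⊞ p ⊞ q, k, q)), q, m)
Sort:  k ⊞ m ⊞ p ⊞ r(p ⊠ p ⊠ q ⊠ r(r(p ⊠ p ⊠ q ⊠ s(k, m, p) ⊠ s(m, m, m) ⊠ s(p, p, p), r(s(k, m, k), k ⊞ m ⊞ q, s(m, q, m)), r(m ⊠ m ⊠ q, p ⊠ p ⊠ q ⊠ q, m ⊠ p ⊠ p)), r(s(s(p, p, q), r(p, k, p), s(k, k, k)), s(r(k, p, m), m ⊞ p, p ⊠ p), p ⊞ p ⊞ q ⊞ s(p, p, m)), s(m ⊞ m ⊞ m ⊞ p ⊞ p ⊞ p ⊞ q, k, q)), q, m)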